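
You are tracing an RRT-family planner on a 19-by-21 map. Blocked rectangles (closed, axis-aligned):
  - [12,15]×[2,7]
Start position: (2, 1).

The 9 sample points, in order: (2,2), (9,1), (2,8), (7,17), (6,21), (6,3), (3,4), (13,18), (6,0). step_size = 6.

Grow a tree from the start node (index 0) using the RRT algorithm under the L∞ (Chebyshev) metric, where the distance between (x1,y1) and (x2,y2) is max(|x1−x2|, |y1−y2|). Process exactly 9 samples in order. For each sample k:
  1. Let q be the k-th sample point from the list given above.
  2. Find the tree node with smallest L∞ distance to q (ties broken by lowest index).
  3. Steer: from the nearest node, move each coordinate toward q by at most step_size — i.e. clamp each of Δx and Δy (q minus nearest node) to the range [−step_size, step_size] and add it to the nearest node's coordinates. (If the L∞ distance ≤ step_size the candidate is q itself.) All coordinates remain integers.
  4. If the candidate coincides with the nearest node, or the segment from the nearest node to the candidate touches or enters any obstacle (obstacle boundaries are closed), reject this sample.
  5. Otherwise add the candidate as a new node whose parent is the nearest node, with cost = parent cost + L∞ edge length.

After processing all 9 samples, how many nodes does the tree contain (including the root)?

1. q=(2,2) nearest=0 d=1 new=(2,2) → add node 1 parent=0 cost=1
2. q=(9,1) nearest=0 d=7 new=(8,1) → add node 2 parent=0 cost=6
3. q=(2,8) nearest=1 d=6 new=(2,8) → add node 3 parent=1 cost=7
4. q=(7,17) nearest=3 d=9 new=(7,14) → add node 4 parent=3 cost=13
5. q=(6,21) nearest=4 d=7 new=(6,20) → add node 5 parent=4 cost=19
6. q=(6,3) nearest=2 d=2 new=(6,3) → add node 6 parent=2 cost=8
7. q=(3,4) nearest=1 d=2 new=(3,4) → add node 7 parent=1 cost=3
8. q=(13,18) nearest=4 d=6 new=(13,18) → add node 8 parent=4 cost=19
9. q=(6,0) nearest=2 d=2 new=(6,0) → add node 9 parent=2 cost=8

Node count: 10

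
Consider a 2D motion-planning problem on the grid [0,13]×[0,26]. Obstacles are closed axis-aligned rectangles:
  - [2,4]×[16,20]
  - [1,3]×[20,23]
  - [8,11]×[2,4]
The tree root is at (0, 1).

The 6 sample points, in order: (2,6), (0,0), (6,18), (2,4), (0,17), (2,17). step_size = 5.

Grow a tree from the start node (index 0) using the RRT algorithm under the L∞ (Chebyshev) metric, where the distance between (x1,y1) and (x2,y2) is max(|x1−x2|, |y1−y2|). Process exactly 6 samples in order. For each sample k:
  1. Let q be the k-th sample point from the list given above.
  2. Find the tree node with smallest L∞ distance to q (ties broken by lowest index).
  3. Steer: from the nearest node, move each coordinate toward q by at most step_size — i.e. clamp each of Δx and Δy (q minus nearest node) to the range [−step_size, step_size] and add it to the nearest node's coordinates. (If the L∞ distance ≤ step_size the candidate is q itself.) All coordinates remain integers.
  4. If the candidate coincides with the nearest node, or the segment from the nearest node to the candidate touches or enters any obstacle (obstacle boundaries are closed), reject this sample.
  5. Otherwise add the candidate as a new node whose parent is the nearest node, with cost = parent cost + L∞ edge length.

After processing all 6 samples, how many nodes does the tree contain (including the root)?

Node count: 6

1. q=(2,6) nearest=0 d=5 new=(2,6) → add node 1 parent=0 cost=5
2. q=(0,0) nearest=0 d=1 new=(0,0) → add node 2 parent=0 cost=1
3. q=(6,18) nearest=1 d=12 new=(6,11) → add node 3 parent=1 cost=10
4. q=(2,4) nearest=1 d=2 new=(2,4) → add node 4 parent=1 cost=7
5. q=(0,17) nearest=3 d=6 new=(1,16) → add node 5 parent=3 cost=15
6. q=(2,17) nearest=5 d=1 new=(2,17) → blocked by [2,4]×[16,20], reject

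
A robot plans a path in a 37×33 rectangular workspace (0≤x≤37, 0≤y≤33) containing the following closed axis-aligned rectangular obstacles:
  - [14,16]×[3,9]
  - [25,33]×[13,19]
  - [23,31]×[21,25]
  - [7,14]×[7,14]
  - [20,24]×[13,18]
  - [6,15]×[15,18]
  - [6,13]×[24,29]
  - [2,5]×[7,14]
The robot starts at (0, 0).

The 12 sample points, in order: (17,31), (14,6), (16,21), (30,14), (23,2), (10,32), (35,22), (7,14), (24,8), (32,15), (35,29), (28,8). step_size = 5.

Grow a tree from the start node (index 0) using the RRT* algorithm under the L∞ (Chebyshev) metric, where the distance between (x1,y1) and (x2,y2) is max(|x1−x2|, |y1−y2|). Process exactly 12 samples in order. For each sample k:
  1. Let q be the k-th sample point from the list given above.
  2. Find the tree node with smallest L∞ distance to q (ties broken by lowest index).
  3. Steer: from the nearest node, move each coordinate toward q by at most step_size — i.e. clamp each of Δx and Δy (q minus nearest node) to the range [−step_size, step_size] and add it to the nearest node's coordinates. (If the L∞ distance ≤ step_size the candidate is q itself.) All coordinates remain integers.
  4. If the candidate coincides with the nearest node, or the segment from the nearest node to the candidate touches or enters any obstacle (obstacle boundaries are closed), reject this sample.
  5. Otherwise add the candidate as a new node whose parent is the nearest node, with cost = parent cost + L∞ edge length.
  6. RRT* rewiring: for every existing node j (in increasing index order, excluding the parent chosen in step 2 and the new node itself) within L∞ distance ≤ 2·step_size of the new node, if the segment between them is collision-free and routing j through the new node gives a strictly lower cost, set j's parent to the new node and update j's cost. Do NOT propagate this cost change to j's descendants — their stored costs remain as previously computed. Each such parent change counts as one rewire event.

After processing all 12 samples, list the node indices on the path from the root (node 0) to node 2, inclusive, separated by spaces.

Path: 0 1 2

1. q=(17,31) nearest=0 d=31 new=(5,5) → add node 1 parent=0 cost=5
2. q=(14,6) nearest=1 d=9 new=(10,6) → add node 2 parent=1 cost=10
3. q=(16,21) nearest=2 d=15 new=(15,11) → blocked by [7,14]×[7,14], reject
4. q=(30,14) nearest=2 d=20 new=(15,11) → blocked by [7,14]×[7,14], reject
5. q=(23,2) nearest=2 d=13 new=(15,2) → add node 3 parent=2 cost=15
6. q=(10,32) nearest=2 d=26 new=(10,11) → blocked by [7,14]×[7,14], reject
7. q=(35,22) nearest=3 d=20 new=(20,7) → blocked by [14,16]×[3,9], reject
8. q=(7,14) nearest=2 d=8 new=(7,11) → blocked by [7,14]×[7,14], reject
9. q=(24,8) nearest=3 d=9 new=(20,7) → blocked by [14,16]×[3,9], reject
10. q=(32,15) nearest=3 d=17 new=(20,7) → blocked by [14,16]×[3,9], reject
11. q=(35,29) nearest=2 d=25 new=(15,11) → blocked by [7,14]×[7,14], reject
12. q=(28,8) nearest=3 d=13 new=(20,7) → blocked by [14,16]×[3,9], reject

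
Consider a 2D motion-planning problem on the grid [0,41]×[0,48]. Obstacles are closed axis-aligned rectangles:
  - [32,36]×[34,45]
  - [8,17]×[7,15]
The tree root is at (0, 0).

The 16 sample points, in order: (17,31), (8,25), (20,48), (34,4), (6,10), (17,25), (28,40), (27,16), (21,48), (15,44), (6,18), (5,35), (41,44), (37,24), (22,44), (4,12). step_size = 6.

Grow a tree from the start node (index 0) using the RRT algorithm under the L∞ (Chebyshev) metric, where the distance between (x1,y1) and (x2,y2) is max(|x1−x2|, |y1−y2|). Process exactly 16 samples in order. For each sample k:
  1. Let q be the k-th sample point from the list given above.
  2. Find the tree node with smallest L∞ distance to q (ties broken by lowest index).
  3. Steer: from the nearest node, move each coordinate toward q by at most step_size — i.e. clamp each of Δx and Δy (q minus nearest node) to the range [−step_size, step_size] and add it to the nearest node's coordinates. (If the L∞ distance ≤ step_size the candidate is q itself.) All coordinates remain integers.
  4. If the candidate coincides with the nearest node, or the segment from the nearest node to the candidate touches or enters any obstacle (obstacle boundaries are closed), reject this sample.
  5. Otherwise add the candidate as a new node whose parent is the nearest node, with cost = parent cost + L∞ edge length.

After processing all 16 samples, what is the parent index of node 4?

Parent of node 4: 3

1. q=(17,31) nearest=0 d=31 new=(6,6) → add node 1 parent=0 cost=6
2. q=(8,25) nearest=1 d=19 new=(8,12) → blocked by [8,17]×[7,15], reject
3. q=(20,48) nearest=1 d=42 new=(12,12) → blocked by [8,17]×[7,15], reject
4. q=(34,4) nearest=1 d=28 new=(12,4) → add node 2 parent=1 cost=12
5. q=(6,10) nearest=1 d=4 new=(6,10) → add node 3 parent=1 cost=10
6. q=(17,25) nearest=3 d=15 new=(12,16) → blocked by [8,17]×[7,15], reject
7. q=(28,40) nearest=3 d=30 new=(12,16) → blocked by [8,17]×[7,15], reject
8. q=(27,16) nearest=2 d=15 new=(18,10) → blocked by [8,17]×[7,15], reject
9. q=(21,48) nearest=3 d=38 new=(12,16) → blocked by [8,17]×[7,15], reject
10. q=(15,44) nearest=3 d=34 new=(12,16) → blocked by [8,17]×[7,15], reject
11. q=(6,18) nearest=3 d=8 new=(6,16) → add node 4 parent=3 cost=16
12. q=(5,35) nearest=4 d=19 new=(5,22) → add node 5 parent=4 cost=22
13. q=(41,44) nearest=3 d=35 new=(12,16) → blocked by [8,17]×[7,15], reject
14. q=(37,24) nearest=2 d=25 new=(18,10) → blocked by [8,17]×[7,15], reject
15. q=(22,44) nearest=5 d=22 new=(11,28) → add node 6 parent=5 cost=28
16. q=(4,12) nearest=3 d=2 new=(4,12) → add node 7 parent=3 cost=12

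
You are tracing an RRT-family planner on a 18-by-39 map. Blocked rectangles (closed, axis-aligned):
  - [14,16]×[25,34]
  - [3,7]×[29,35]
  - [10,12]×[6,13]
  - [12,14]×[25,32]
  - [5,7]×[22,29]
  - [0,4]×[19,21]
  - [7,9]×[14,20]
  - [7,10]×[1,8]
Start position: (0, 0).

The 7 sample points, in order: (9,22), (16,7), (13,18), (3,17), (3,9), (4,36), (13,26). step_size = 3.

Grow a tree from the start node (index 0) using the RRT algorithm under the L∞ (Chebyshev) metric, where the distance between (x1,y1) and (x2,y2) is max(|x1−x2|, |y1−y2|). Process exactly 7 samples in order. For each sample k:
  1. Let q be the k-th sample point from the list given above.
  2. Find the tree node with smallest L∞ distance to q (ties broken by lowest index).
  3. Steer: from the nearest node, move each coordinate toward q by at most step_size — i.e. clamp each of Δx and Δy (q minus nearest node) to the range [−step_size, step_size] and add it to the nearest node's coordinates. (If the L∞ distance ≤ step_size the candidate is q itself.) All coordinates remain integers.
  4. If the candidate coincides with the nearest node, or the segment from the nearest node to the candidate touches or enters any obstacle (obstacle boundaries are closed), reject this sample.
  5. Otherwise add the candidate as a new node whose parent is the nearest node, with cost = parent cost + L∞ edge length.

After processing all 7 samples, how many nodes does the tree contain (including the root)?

1. q=(9,22) nearest=0 d=22 new=(3,3) → add node 1 parent=0 cost=3
2. q=(16,7) nearest=1 d=13 new=(6,6) → add node 2 parent=1 cost=6
3. q=(13,18) nearest=2 d=12 new=(9,9) → blocked by [7,10]×[1,8], reject
4. q=(3,17) nearest=2 d=11 new=(3,9) → add node 3 parent=2 cost=9
5. q=(3,9) nearest=3 d=0 → coincident, reject
6. q=(4,36) nearest=3 d=27 new=(4,12) → add node 4 parent=3 cost=12
7. q=(13,26) nearest=4 d=14 new=(7,15) → blocked by [7,9]×[14,20], reject

Node count: 5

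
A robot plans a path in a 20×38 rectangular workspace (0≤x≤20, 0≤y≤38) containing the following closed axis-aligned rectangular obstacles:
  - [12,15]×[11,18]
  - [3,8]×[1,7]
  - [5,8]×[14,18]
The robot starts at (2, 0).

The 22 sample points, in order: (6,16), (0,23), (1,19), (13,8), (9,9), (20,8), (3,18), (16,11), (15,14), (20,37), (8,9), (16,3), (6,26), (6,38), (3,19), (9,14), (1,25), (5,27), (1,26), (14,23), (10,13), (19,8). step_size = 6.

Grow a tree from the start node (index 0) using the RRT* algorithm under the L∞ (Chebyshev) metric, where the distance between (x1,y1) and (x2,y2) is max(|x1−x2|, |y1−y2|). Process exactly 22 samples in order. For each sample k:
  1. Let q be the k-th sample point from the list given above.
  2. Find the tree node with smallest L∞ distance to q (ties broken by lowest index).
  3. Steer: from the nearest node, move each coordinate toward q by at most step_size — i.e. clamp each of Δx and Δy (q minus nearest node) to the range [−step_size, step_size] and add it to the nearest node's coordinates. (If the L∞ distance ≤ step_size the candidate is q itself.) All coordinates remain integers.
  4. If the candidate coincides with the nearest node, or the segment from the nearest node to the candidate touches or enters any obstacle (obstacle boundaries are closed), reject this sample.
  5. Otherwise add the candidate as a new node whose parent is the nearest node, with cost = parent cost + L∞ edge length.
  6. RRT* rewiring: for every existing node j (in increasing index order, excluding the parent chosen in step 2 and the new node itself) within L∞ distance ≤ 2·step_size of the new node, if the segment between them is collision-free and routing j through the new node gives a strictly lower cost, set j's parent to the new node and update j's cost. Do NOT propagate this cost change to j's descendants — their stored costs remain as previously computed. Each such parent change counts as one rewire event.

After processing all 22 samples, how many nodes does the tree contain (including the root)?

Node count: 20

1. q=(6,16) nearest=0 d=16 new=(6,6) → blocked by [3,8]×[1,7], reject
2. q=(0,23) nearest=0 d=23 new=(0,6) → add node 1 parent=0 cost=6
3. q=(1,19) nearest=1 d=13 new=(1,12) → add node 2 parent=1 cost=12
4. q=(13,8) nearest=0 d=11 new=(8,6) → blocked by [3,8]×[1,7], reject
5. q=(9,9) nearest=2 d=8 new=(7,9) → add node 3 parent=2 cost=18
6. q=(20,8) nearest=3 d=13 new=(13,8) → add node 4 parent=3 cost=24
7. q=(3,18) nearest=2 d=6 new=(3,18) → add node 5 parent=2 cost=18
8. q=(16,11) nearest=4 d=3 new=(16,11) → add node 6 parent=4 cost=27
9. q=(15,14) nearest=6 d=3 new=(15,14) → blocked by [12,15]×[11,18], reject
10. q=(20,37) nearest=5 d=19 new=(9,24) → add node 7 parent=5 cost=24
11. q=(8,9) nearest=3 d=1 new=(8,9) → add node 8 parent=3 cost=19
12. q=(16,3) nearest=4 d=5 new=(16,3) → add node 9 parent=4 cost=29
13. q=(6,26) nearest=7 d=3 new=(6,26) → add node 10 parent=7 cost=27
14. q=(6,38) nearest=10 d=12 new=(6,32) → add node 11 parent=10 cost=33
15. q=(3,19) nearest=5 d=1 new=(3,19) → add node 12 parent=5 cost=19; rewire 10→12 (26<27)
16. q=(9,14) nearest=3 d=5 new=(9,14) → add node 13 parent=3 cost=23
17. q=(1,25) nearest=10 d=5 new=(1,25) → add node 14 parent=10 cost=31
18. q=(5,27) nearest=10 d=1 new=(5,27) → add node 15 parent=10 cost=27; rewire 11→15 (32<33)
19. q=(1,26) nearest=14 d=1 new=(1,26) → add node 16 parent=14 cost=32
20. q=(14,23) nearest=7 d=5 new=(14,23) → add node 17 parent=7 cost=29
21. q=(10,13) nearest=13 d=1 new=(10,13) → add node 18 parent=13 cost=24
22. q=(19,8) nearest=6 d=3 new=(19,8) → add node 19 parent=6 cost=30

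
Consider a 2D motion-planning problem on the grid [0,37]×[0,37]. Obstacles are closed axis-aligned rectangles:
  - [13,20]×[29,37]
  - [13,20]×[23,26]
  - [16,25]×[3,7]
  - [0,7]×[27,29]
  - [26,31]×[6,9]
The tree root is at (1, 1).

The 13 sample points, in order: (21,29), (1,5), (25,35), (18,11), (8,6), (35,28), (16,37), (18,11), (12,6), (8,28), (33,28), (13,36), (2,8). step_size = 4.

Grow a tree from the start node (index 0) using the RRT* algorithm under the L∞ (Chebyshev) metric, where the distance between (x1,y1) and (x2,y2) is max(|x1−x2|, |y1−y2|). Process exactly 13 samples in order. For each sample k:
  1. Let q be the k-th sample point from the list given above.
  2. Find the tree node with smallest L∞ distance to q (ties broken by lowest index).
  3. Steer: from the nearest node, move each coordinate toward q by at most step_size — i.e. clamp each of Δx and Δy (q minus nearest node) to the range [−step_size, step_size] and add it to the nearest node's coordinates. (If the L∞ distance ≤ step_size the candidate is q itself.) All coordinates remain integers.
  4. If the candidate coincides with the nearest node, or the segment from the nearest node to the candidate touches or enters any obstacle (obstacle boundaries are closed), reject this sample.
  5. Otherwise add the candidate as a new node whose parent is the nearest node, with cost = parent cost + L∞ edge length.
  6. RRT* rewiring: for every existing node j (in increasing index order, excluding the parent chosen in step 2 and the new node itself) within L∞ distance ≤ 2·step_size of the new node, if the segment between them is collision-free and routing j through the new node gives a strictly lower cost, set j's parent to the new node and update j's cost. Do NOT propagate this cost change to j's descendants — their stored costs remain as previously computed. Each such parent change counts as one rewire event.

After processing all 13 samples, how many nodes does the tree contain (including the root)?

1. q=(21,29) nearest=0 d=28 new=(5,5) → add node 1 parent=0 cost=4
2. q=(1,5) nearest=0 d=4 new=(1,5) → add node 2 parent=0 cost=4
3. q=(25,35) nearest=1 d=30 new=(9,9) → add node 3 parent=1 cost=8
4. q=(18,11) nearest=3 d=9 new=(13,11) → add node 4 parent=3 cost=12
5. q=(8,6) nearest=1 d=3 new=(8,6) → add node 5 parent=1 cost=7
6. q=(35,28) nearest=4 d=22 new=(17,15) → add node 6 parent=4 cost=16
7. q=(16,37) nearest=6 d=22 new=(16,19) → add node 7 parent=6 cost=20
8. q=(18,11) nearest=6 d=4 new=(18,11) → add node 8 parent=6 cost=20
9. q=(12,6) nearest=3 d=3 new=(12,6) → add node 9 parent=3 cost=11; rewire 8→9 (17<20)
10. q=(8,28) nearest=7 d=9 new=(12,23) → add node 10 parent=7 cost=24
11. q=(33,28) nearest=6 d=16 new=(21,19) → add node 11 parent=6 cost=20
12. q=(13,36) nearest=10 d=13 new=(13,27) → add node 12 parent=10 cost=28
13. q=(2,8) nearest=1 d=3 new=(2,8) → add node 13 parent=1 cost=7

Node count: 14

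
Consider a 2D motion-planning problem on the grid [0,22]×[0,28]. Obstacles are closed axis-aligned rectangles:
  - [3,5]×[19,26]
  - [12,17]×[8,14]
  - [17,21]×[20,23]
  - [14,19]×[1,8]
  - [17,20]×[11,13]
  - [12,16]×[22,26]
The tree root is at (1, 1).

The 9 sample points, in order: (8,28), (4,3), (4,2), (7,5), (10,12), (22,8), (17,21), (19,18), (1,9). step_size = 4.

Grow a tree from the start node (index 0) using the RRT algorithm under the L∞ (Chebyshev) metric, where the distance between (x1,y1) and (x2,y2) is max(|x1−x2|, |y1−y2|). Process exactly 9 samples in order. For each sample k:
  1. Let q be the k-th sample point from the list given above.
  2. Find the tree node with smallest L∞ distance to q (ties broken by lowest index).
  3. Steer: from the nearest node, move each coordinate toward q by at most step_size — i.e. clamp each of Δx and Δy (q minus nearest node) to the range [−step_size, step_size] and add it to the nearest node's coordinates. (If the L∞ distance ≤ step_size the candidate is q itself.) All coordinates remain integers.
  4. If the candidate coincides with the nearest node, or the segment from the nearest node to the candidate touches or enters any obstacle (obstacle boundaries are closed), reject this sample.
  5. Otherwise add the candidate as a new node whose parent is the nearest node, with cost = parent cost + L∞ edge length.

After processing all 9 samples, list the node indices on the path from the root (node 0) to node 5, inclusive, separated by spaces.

Path: 0 1 5

1. q=(8,28) nearest=0 d=27 new=(5,5) → add node 1 parent=0 cost=4
2. q=(4,3) nearest=1 d=2 new=(4,3) → add node 2 parent=1 cost=6
3. q=(4,2) nearest=2 d=1 new=(4,2) → add node 3 parent=2 cost=7
4. q=(7,5) nearest=1 d=2 new=(7,5) → add node 4 parent=1 cost=6
5. q=(10,12) nearest=1 d=7 new=(9,9) → add node 5 parent=1 cost=8
6. q=(22,8) nearest=5 d=13 new=(13,8) → blocked by [12,17]×[8,14], reject
7. q=(17,21) nearest=5 d=12 new=(13,13) → blocked by [12,17]×[8,14], reject
8. q=(19,18) nearest=5 d=10 new=(13,13) → blocked by [12,17]×[8,14], reject
9. q=(1,9) nearest=1 d=4 new=(1,9) → add node 6 parent=1 cost=8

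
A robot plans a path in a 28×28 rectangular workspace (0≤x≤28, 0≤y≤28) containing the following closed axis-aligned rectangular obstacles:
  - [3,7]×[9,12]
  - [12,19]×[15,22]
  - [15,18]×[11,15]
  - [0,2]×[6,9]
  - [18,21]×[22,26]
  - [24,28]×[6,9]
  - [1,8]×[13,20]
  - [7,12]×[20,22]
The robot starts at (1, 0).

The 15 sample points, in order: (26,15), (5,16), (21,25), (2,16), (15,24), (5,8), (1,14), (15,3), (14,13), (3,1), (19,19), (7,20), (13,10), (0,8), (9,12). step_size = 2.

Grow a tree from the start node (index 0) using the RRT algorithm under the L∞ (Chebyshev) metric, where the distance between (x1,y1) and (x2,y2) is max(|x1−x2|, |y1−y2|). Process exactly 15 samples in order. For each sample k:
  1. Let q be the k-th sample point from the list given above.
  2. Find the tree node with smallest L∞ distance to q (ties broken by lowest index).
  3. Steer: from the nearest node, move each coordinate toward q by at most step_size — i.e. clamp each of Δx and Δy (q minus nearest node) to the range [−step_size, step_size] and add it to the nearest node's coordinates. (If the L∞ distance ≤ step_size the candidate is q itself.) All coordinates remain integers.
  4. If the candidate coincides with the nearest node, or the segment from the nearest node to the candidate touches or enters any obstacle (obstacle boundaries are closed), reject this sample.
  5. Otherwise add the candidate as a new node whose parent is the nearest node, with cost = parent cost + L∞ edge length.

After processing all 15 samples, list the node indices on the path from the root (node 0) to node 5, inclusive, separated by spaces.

Path: 0 1 2 3 5

1. q=(26,15) nearest=0 d=25 new=(3,2) → add node 1 parent=0 cost=2
2. q=(5,16) nearest=1 d=14 new=(5,4) → add node 2 parent=1 cost=4
3. q=(21,25) nearest=2 d=21 new=(7,6) → add node 3 parent=2 cost=6
4. q=(2,16) nearest=3 d=10 new=(5,8) → add node 4 parent=3 cost=8
5. q=(15,24) nearest=4 d=16 new=(7,10) → blocked by [3,7]×[9,12], reject
6. q=(5,8) nearest=4 d=0 → coincident, reject
7. q=(1,14) nearest=4 d=6 new=(3,10) → blocked by [3,7]×[9,12], reject
8. q=(15,3) nearest=3 d=8 new=(9,4) → add node 5 parent=3 cost=8
9. q=(14,13) nearest=3 d=7 new=(9,8) → add node 6 parent=3 cost=8
10. q=(3,1) nearest=1 d=1 new=(3,1) → add node 7 parent=1 cost=3
11. q=(19,19) nearest=6 d=11 new=(11,10) → add node 8 parent=6 cost=10
12. q=(7,20) nearest=8 d=10 new=(9,12) → add node 9 parent=8 cost=12
13. q=(13,10) nearest=8 d=2 new=(13,10) → add node 10 parent=8 cost=12
14. q=(0,8) nearest=2 d=5 new=(3,6) → add node 11 parent=2 cost=6
15. q=(9,12) nearest=9 d=0 → coincident, reject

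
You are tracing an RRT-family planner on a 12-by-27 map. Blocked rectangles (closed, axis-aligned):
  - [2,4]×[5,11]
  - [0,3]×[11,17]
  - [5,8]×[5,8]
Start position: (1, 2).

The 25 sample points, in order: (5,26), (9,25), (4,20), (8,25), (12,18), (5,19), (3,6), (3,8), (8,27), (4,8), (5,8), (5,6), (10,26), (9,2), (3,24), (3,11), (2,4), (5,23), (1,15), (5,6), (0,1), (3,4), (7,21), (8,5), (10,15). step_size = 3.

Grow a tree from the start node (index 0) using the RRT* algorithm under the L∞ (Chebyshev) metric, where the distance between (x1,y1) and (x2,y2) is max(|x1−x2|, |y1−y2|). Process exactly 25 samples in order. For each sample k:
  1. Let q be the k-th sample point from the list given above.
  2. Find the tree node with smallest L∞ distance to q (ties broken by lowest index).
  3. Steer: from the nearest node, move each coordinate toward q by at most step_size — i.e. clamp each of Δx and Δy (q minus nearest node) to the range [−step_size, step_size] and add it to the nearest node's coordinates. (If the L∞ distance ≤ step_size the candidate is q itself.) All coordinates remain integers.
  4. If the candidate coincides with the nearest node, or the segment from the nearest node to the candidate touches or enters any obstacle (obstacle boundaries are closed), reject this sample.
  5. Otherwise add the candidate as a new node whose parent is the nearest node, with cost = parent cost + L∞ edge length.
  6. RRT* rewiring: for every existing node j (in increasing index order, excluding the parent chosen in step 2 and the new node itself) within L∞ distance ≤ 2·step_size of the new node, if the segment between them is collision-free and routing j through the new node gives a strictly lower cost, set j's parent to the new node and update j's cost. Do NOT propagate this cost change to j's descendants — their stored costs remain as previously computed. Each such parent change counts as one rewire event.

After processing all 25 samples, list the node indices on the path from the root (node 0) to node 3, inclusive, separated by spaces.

Path: 0 2 3

1. q=(5,26) nearest=0 d=24 new=(4,5) → blocked by [2,4]×[5,11], reject
2. q=(9,25) nearest=0 d=23 new=(4,5) → blocked by [2,4]×[5,11], reject
3. q=(4,20) nearest=0 d=18 new=(4,5) → blocked by [2,4]×[5,11], reject
4. q=(8,25) nearest=0 d=23 new=(4,5) → blocked by [2,4]×[5,11], reject
5. q=(12,18) nearest=0 d=16 new=(4,5) → blocked by [2,4]×[5,11], reject
6. q=(5,19) nearest=0 d=17 new=(4,5) → blocked by [2,4]×[5,11], reject
7. q=(3,6) nearest=0 d=4 new=(3,5) → blocked by [2,4]×[5,11], reject
8. q=(3,8) nearest=0 d=6 new=(3,5) → blocked by [2,4]×[5,11], reject
9. q=(8,27) nearest=0 d=25 new=(4,5) → blocked by [2,4]×[5,11], reject
10. q=(4,8) nearest=0 d=6 new=(4,5) → blocked by [2,4]×[5,11], reject
11. q=(5,8) nearest=0 d=6 new=(4,5) → blocked by [2,4]×[5,11], reject
12. q=(5,6) nearest=0 d=4 new=(4,5) → blocked by [2,4]×[5,11], reject
13. q=(10,26) nearest=0 d=24 new=(4,5) → blocked by [2,4]×[5,11], reject
14. q=(9,2) nearest=0 d=8 new=(4,2) → add node 1 parent=0 cost=3
15. q=(3,24) nearest=0 d=22 new=(3,5) → blocked by [2,4]×[5,11], reject
16. q=(3,11) nearest=0 d=9 new=(3,5) → blocked by [2,4]×[5,11], reject
17. q=(2,4) nearest=0 d=2 new=(2,4) → add node 2 parent=0 cost=2
18. q=(5,23) nearest=2 d=19 new=(5,7) → blocked by [2,4]×[5,11], reject
19. q=(1,15) nearest=2 d=11 new=(1,7) → add node 3 parent=2 cost=5
20. q=(5,6) nearest=2 d=3 new=(5,6) → blocked by [2,4]×[5,11], reject
21. q=(0,1) nearest=0 d=1 new=(0,1) → add node 4 parent=0 cost=1
22. q=(3,4) nearest=2 d=1 new=(3,4) → add node 5 parent=2 cost=3
23. q=(7,21) nearest=3 d=14 new=(4,10) → blocked by [2,4]×[5,11], reject
24. q=(8,5) nearest=1 d=4 new=(7,5) → blocked by [5,8]×[5,8], reject
25. q=(10,15) nearest=3 d=9 new=(4,10) → blocked by [2,4]×[5,11], reject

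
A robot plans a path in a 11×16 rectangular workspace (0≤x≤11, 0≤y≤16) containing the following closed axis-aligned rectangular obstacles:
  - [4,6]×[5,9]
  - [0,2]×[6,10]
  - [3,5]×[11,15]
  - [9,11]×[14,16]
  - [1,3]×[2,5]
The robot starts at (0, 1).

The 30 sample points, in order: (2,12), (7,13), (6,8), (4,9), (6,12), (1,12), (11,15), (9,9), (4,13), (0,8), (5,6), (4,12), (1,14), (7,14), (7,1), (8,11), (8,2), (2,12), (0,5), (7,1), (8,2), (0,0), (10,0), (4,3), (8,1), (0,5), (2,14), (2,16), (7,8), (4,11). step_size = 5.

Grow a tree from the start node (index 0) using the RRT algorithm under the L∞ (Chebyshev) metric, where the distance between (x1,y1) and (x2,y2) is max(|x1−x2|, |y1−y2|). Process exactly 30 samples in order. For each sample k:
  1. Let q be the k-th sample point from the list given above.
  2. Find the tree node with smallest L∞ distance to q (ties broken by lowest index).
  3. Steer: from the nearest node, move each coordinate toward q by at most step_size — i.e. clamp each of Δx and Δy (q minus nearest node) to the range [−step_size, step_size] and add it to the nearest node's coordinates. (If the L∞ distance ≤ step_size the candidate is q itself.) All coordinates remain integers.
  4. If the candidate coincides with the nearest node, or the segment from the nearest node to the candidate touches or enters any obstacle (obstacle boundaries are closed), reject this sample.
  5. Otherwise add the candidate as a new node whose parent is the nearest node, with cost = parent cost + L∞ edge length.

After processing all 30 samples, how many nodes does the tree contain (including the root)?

Node count: 9

1. q=(2,12) nearest=0 d=11 new=(2,6) → blocked by [0,2]×[6,10], reject
2. q=(7,13) nearest=0 d=12 new=(5,6) → blocked by [4,6]×[5,9], reject
3. q=(6,8) nearest=0 d=7 new=(5,6) → blocked by [4,6]×[5,9], reject
4. q=(4,9) nearest=0 d=8 new=(4,6) → blocked by [4,6]×[5,9], reject
5. q=(6,12) nearest=0 d=11 new=(5,6) → blocked by [4,6]×[5,9], reject
6. q=(1,12) nearest=0 d=11 new=(1,6) → blocked by [0,2]×[6,10], reject
7. q=(11,15) nearest=0 d=14 new=(5,6) → blocked by [4,6]×[5,9], reject
8. q=(9,9) nearest=0 d=9 new=(5,6) → blocked by [4,6]×[5,9], reject
9. q=(4,13) nearest=0 d=12 new=(4,6) → blocked by [4,6]×[5,9], reject
10. q=(0,8) nearest=0 d=7 new=(0,6) → blocked by [0,2]×[6,10], reject
11. q=(5,6) nearest=0 d=5 new=(5,6) → blocked by [4,6]×[5,9], reject
12. q=(4,12) nearest=0 d=11 new=(4,6) → blocked by [4,6]×[5,9], reject
13. q=(1,14) nearest=0 d=13 new=(1,6) → blocked by [0,2]×[6,10], reject
14. q=(7,14) nearest=0 d=13 new=(5,6) → blocked by [4,6]×[5,9], reject
15. q=(7,1) nearest=0 d=7 new=(5,1) → add node 1 parent=0 cost=5
16. q=(8,11) nearest=0 d=10 new=(5,6) → blocked by [4,6]×[5,9], reject
17. q=(8,2) nearest=1 d=3 new=(8,2) → add node 2 parent=1 cost=8
18. q=(2,12) nearest=2 d=10 new=(3,7) → blocked by [4,6]×[5,9], reject
19. q=(0,5) nearest=0 d=4 new=(0,5) → add node 3 parent=0 cost=4
20. q=(7,1) nearest=2 d=1 new=(7,1) → add node 4 parent=2 cost=9
21. q=(8,2) nearest=2 d=0 → coincident, reject
22. q=(0,0) nearest=0 d=1 new=(0,0) → add node 5 parent=0 cost=1
23. q=(10,0) nearest=2 d=2 new=(10,0) → add node 6 parent=2 cost=10
24. q=(4,3) nearest=1 d=2 new=(4,3) → add node 7 parent=1 cost=7
25. q=(8,1) nearest=2 d=1 new=(8,1) → add node 8 parent=2 cost=9
26. q=(0,5) nearest=3 d=0 → coincident, reject
27. q=(2,14) nearest=3 d=9 new=(2,10) → blocked by [0,2]×[6,10], reject
28. q=(2,16) nearest=3 d=11 new=(2,10) → blocked by [0,2]×[6,10], reject
29. q=(7,8) nearest=7 d=5 new=(7,8) → blocked by [4,6]×[5,9], reject
30. q=(4,11) nearest=3 d=6 new=(4,10) → blocked by [0,2]×[6,10], reject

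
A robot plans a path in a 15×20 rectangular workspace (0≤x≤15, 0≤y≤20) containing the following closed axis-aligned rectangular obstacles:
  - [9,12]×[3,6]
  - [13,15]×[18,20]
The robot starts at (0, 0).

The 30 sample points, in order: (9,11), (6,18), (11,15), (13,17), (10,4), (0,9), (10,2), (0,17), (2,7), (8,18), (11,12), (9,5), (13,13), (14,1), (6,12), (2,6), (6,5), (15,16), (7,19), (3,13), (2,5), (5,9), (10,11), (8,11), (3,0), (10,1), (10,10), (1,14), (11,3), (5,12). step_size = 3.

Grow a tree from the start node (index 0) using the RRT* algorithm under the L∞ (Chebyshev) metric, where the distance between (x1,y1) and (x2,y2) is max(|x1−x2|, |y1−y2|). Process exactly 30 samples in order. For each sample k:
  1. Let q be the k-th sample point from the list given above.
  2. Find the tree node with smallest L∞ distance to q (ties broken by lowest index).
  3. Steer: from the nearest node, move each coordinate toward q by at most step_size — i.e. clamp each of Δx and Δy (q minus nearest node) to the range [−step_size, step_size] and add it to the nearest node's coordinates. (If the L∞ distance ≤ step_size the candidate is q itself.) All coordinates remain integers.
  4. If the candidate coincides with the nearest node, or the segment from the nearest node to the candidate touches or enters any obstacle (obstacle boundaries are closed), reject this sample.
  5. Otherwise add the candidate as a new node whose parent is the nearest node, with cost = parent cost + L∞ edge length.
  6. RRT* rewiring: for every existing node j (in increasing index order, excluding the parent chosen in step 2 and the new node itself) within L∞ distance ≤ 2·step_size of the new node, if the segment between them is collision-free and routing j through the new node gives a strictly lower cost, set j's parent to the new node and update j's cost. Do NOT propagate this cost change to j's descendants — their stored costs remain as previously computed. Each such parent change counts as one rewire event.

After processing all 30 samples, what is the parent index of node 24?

1. q=(9,11) nearest=0 d=11 new=(3,3) → add node 1 parent=0 cost=3
2. q=(6,18) nearest=1 d=15 new=(6,6) → add node 2 parent=1 cost=6
3. q=(11,15) nearest=2 d=9 new=(9,9) → add node 3 parent=2 cost=9
4. q=(13,17) nearest=3 d=8 new=(12,12) → add node 4 parent=3 cost=12
5. q=(10,4) nearest=2 d=4 new=(9,4) → blocked by [9,12]×[3,6], reject
6. q=(0,9) nearest=1 d=6 new=(0,6) → add node 5 parent=1 cost=6
7. q=(10,2) nearest=2 d=4 new=(9,3) → blocked by [9,12]×[3,6], reject
8. q=(0,17) nearest=3 d=9 new=(6,12) → add node 6 parent=3 cost=12
9. q=(2,7) nearest=5 d=2 new=(2,7) → add node 7 parent=5 cost=8
10. q=(8,18) nearest=4 d=6 new=(9,15) → add node 8 parent=4 cost=15
11. q=(11,12) nearest=4 d=1 new=(11,12) → add node 9 parent=4 cost=13
12. q=(9,5) nearest=2 d=3 new=(9,5) → blocked by [9,12]×[3,6], reject
13. q=(13,13) nearest=4 d=1 new=(13,13) → add node 10 parent=4 cost=13
14. q=(14,1) nearest=2 d=8 new=(9,3) → blocked by [9,12]×[3,6], reject
15. q=(6,12) nearest=6 d=0 → coincident, reject
16. q=(2,6) nearest=7 d=1 new=(2,6) → add node 11 parent=7 cost=9
17. q=(6,5) nearest=2 d=1 new=(6,5) → add node 12 parent=2 cost=7
18. q=(15,16) nearest=10 d=3 new=(15,16) → add node 13 parent=10 cost=16
19. q=(7,19) nearest=8 d=4 new=(7,18) → add node 14 parent=8 cost=18
20. q=(3,13) nearest=6 d=3 new=(3,13) → add node 15 parent=6 cost=15
21. q=(2,5) nearest=11 d=1 new=(2,5) → add node 16 parent=11 cost=10
22. q=(5,9) nearest=2 d=3 new=(5,9) → add node 17 parent=2 cost=9; rewire 15→17 (13<15)
23. q=(10,11) nearest=9 d=1 new=(10,11) → add node 18 parent=9 cost=14
24. q=(8,11) nearest=3 d=2 new=(8,11) → add node 19 parent=3 cost=11; rewire 18→19 (13<14)
25. q=(3,0) nearest=0 d=3 new=(3,0) → add node 20 parent=0 cost=3; rewire 16→20 (8<10)
26. q=(10,1) nearest=12 d=4 new=(9,2) → add node 21 parent=12 cost=10
27. q=(10,10) nearest=3 d=1 new=(10,10) → add node 22 parent=3 cost=10; rewire 9→22 (12<13); rewire 18→22 (11<13)
28. q=(1,14) nearest=15 d=2 new=(1,14) → add node 23 parent=15 cost=15
29. q=(11,3) nearest=21 d=2 new=(11,3) → blocked by [9,12]×[3,6], reject
30. q=(5,12) nearest=6 d=1 new=(5,12) → add node 24 parent=6 cost=13

Parent of node 24: 6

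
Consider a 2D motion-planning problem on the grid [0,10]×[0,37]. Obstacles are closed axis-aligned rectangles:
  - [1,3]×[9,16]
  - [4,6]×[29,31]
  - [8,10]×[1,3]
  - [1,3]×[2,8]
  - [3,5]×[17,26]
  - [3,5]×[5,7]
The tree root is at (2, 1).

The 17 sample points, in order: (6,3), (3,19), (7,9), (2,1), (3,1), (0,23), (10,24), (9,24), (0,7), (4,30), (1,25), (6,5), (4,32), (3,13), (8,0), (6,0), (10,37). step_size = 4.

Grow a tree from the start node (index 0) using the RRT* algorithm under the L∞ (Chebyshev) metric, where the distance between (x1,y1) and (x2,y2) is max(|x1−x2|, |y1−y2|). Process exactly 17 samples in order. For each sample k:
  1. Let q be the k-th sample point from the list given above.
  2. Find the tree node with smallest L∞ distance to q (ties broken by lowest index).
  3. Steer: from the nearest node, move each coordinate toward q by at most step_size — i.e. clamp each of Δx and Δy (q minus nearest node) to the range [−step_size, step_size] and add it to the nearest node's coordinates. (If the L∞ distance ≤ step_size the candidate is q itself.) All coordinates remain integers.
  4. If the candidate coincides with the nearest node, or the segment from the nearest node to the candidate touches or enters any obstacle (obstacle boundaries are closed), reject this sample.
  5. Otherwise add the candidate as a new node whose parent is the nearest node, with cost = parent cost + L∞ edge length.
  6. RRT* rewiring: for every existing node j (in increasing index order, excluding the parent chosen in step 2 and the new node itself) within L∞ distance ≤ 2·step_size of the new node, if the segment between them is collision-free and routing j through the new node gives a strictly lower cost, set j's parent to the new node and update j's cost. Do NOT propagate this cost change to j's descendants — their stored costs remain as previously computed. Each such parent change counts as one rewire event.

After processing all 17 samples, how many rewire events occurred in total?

Rewire events: 1

1. q=(6,3) nearest=0 d=4 new=(6,3) → add node 1 parent=0 cost=4
2. q=(3,19) nearest=1 d=16 new=(3,7) → blocked by [1,3]×[2,8], reject
3. q=(7,9) nearest=1 d=6 new=(7,7) → add node 2 parent=1 cost=8
4. q=(2,1) nearest=0 d=0 → coincident, reject
5. q=(3,1) nearest=0 d=1 new=(3,1) → add node 3 parent=0 cost=1; rewire 2→3 (7<8)
6. q=(0,23) nearest=2 d=16 new=(3,11) → blocked by [1,3]×[9,16], reject
7. q=(10,24) nearest=2 d=17 new=(10,11) → add node 4 parent=2 cost=11
8. q=(9,24) nearest=4 d=13 new=(9,15) → add node 5 parent=4 cost=15
9. q=(0,7) nearest=0 d=6 new=(0,5) → blocked by [1,3]×[2,8], reject
10. q=(4,30) nearest=5 d=15 new=(5,19) → blocked by [3,5]×[17,26], reject
11. q=(1,25) nearest=5 d=10 new=(5,19) → blocked by [3,5]×[17,26], reject
12. q=(6,5) nearest=1 d=2 new=(6,5) → add node 6 parent=1 cost=6
13. q=(4,32) nearest=5 d=17 new=(5,19) → blocked by [3,5]×[17,26], reject
14. q=(3,13) nearest=2 d=6 new=(3,11) → blocked by [1,3]×[9,16], reject
15. q=(8,0) nearest=1 d=3 new=(8,0) → add node 7 parent=1 cost=7
16. q=(6,0) nearest=7 d=2 new=(6,0) → add node 8 parent=7 cost=9
17. q=(10,37) nearest=5 d=22 new=(10,19) → add node 9 parent=5 cost=19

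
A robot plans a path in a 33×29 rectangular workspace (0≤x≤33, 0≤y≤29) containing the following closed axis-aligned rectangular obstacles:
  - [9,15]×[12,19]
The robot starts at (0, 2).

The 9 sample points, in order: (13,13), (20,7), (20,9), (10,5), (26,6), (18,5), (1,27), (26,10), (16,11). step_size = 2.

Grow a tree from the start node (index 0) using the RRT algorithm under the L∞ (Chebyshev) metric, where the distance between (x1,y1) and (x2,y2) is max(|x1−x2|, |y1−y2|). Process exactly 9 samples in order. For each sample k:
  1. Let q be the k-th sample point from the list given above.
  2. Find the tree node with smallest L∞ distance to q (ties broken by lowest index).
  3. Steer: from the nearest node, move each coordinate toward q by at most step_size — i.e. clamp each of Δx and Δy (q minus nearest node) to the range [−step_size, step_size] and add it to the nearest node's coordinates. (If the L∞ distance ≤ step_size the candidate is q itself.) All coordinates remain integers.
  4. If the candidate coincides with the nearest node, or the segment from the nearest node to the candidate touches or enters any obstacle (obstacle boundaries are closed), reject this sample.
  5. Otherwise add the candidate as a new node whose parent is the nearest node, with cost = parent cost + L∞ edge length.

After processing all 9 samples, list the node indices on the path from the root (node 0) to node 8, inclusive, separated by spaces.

Path: 0 1 2 3 4 5 6 8

1. q=(13,13) nearest=0 d=13 new=(2,4) → add node 1 parent=0 cost=2
2. q=(20,7) nearest=1 d=18 new=(4,6) → add node 2 parent=1 cost=4
3. q=(20,9) nearest=2 d=16 new=(6,8) → add node 3 parent=2 cost=6
4. q=(10,5) nearest=3 d=4 new=(8,6) → add node 4 parent=3 cost=8
5. q=(26,6) nearest=4 d=18 new=(10,6) → add node 5 parent=4 cost=10
6. q=(18,5) nearest=5 d=8 new=(12,5) → add node 6 parent=5 cost=12
7. q=(1,27) nearest=3 d=19 new=(4,10) → add node 7 parent=3 cost=8
8. q=(26,10) nearest=6 d=14 new=(14,7) → add node 8 parent=6 cost=14
9. q=(16,11) nearest=8 d=4 new=(16,9) → add node 9 parent=8 cost=16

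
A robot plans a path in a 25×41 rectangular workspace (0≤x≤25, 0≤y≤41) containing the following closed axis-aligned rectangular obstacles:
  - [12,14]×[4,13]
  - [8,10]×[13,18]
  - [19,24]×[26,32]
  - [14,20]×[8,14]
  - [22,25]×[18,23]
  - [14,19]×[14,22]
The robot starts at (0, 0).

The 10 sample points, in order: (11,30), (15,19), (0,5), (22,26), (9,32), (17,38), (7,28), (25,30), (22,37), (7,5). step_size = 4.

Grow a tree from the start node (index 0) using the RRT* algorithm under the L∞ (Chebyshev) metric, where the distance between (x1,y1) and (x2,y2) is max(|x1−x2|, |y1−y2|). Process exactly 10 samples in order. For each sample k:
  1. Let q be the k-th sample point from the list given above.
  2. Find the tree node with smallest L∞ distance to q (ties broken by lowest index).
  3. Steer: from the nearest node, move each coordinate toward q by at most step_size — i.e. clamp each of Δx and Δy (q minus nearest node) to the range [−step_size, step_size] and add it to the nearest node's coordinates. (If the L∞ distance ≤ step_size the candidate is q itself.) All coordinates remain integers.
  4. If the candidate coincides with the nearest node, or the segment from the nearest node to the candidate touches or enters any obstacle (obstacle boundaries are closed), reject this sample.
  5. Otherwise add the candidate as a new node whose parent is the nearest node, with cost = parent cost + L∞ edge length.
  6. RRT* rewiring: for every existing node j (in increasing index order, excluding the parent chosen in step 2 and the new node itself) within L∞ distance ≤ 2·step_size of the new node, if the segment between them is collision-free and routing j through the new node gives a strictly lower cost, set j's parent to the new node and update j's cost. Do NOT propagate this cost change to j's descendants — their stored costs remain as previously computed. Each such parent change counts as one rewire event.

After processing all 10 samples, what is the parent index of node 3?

Parent of node 3: 1

1. q=(11,30) nearest=0 d=30 new=(4,4) → add node 1 parent=0 cost=4
2. q=(15,19) nearest=1 d=15 new=(8,8) → add node 2 parent=1 cost=8
3. q=(0,5) nearest=1 d=4 new=(0,5) → add node 3 parent=1 cost=8
4. q=(22,26) nearest=2 d=18 new=(12,12) → blocked by [12,14]×[4,13], reject
5. q=(9,32) nearest=2 d=24 new=(9,12) → add node 4 parent=2 cost=12
6. q=(17,38) nearest=4 d=26 new=(13,16) → blocked by [8,10]×[13,18], reject
7. q=(7,28) nearest=4 d=16 new=(7,16) → blocked by [8,10]×[13,18], reject
8. q=(25,30) nearest=4 d=18 new=(13,16) → blocked by [8,10]×[13,18], reject
9. q=(22,37) nearest=4 d=25 new=(13,16) → blocked by [8,10]×[13,18], reject
10. q=(7,5) nearest=1 d=3 new=(7,5) → add node 5 parent=1 cost=7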